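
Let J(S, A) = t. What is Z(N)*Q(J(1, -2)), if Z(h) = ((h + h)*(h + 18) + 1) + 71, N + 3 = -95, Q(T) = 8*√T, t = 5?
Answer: 126016*√5 ≈ 2.8178e+5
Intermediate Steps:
J(S, A) = 5
N = -98 (N = -3 - 95 = -98)
Z(h) = 72 + 2*h*(18 + h) (Z(h) = ((2*h)*(18 + h) + 1) + 71 = (2*h*(18 + h) + 1) + 71 = (1 + 2*h*(18 + h)) + 71 = 72 + 2*h*(18 + h))
Z(N)*Q(J(1, -2)) = (72 + 2*(-98)² + 36*(-98))*(8*√5) = (72 + 2*9604 - 3528)*(8*√5) = (72 + 19208 - 3528)*(8*√5) = 15752*(8*√5) = 126016*√5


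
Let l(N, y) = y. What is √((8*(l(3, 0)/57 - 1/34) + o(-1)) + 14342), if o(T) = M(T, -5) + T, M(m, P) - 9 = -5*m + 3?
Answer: √4149394/17 ≈ 119.82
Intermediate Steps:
M(m, P) = 12 - 5*m (M(m, P) = 9 + (-5*m + 3) = 9 + (3 - 5*m) = 12 - 5*m)
o(T) = 12 - 4*T (o(T) = (12 - 5*T) + T = 12 - 4*T)
√((8*(l(3, 0)/57 - 1/34) + o(-1)) + 14342) = √((8*(0/57 - 1/34) + (12 - 4*(-1))) + 14342) = √((8*(0*(1/57) - 1*1/34) + (12 + 4)) + 14342) = √((8*(0 - 1/34) + 16) + 14342) = √((8*(-1/34) + 16) + 14342) = √((-4/17 + 16) + 14342) = √(268/17 + 14342) = √(244082/17) = √4149394/17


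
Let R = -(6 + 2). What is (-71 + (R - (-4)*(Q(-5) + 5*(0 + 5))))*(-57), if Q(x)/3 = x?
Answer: 2223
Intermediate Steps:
R = -8 (R = -1*8 = -8)
Q(x) = 3*x
(-71 + (R - (-4)*(Q(-5) + 5*(0 + 5))))*(-57) = (-71 + (-8 - (-4)*(3*(-5) + 5*(0 + 5))))*(-57) = (-71 + (-8 - (-4)*(-15 + 5*5)))*(-57) = (-71 + (-8 - (-4)*(-15 + 25)))*(-57) = (-71 + (-8 - (-4)*10))*(-57) = (-71 + (-8 - 1*(-40)))*(-57) = (-71 + (-8 + 40))*(-57) = (-71 + 32)*(-57) = -39*(-57) = 2223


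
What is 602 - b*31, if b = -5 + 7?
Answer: 540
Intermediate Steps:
b = 2
602 - b*31 = 602 - 2*31 = 602 - 1*62 = 602 - 62 = 540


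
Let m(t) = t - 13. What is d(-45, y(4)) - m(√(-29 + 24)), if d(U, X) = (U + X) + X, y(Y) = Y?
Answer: -24 - I*√5 ≈ -24.0 - 2.2361*I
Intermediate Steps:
d(U, X) = U + 2*X
m(t) = -13 + t
d(-45, y(4)) - m(√(-29 + 24)) = (-45 + 2*4) - (-13 + √(-29 + 24)) = (-45 + 8) - (-13 + √(-5)) = -37 - (-13 + I*√5) = -37 + (13 - I*√5) = -24 - I*√5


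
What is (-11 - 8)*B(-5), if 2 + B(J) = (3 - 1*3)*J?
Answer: 38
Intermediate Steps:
B(J) = -2 (B(J) = -2 + (3 - 1*3)*J = -2 + (3 - 3)*J = -2 + 0*J = -2 + 0 = -2)
(-11 - 8)*B(-5) = (-11 - 8)*(-2) = -19*(-2) = 38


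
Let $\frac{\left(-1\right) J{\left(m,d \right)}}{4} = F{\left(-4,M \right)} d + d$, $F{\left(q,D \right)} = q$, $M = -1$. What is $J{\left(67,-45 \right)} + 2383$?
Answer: $1843$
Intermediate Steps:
$J{\left(m,d \right)} = 12 d$ ($J{\left(m,d \right)} = - 4 \left(- 4 d + d\right) = - 4 \left(- 3 d\right) = 12 d$)
$J{\left(67,-45 \right)} + 2383 = 12 \left(-45\right) + 2383 = -540 + 2383 = 1843$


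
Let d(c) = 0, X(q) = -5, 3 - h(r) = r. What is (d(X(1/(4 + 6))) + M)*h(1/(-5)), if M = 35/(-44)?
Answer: -28/11 ≈ -2.5455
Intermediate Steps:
h(r) = 3 - r
M = -35/44 (M = 35*(-1/44) = -35/44 ≈ -0.79545)
(d(X(1/(4 + 6))) + M)*h(1/(-5)) = (0 - 35/44)*(3 - 1/(-5)) = -35*(3 - 1*(-1/5))/44 = -35*(3 + 1/5)/44 = -35/44*16/5 = -28/11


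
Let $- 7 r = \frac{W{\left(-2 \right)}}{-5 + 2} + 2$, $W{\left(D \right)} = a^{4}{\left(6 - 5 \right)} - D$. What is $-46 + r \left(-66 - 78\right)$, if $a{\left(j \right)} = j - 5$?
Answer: $-1774$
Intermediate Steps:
$a{\left(j \right)} = -5 + j$
$W{\left(D \right)} = 256 - D$ ($W{\left(D \right)} = \left(-5 + \left(6 - 5\right)\right)^{4} - D = \left(-5 + 1\right)^{4} - D = \left(-4\right)^{4} - D = 256 - D$)
$r = 12$ ($r = - \frac{\frac{256 - -2}{-5 + 2} + 2}{7} = - \frac{\frac{256 + 2}{-3} + 2}{7} = - \frac{\left(- \frac{1}{3}\right) 258 + 2}{7} = - \frac{-86 + 2}{7} = \left(- \frac{1}{7}\right) \left(-84\right) = 12$)
$-46 + r \left(-66 - 78\right) = -46 + 12 \left(-66 - 78\right) = -46 + 12 \left(-144\right) = -46 - 1728 = -1774$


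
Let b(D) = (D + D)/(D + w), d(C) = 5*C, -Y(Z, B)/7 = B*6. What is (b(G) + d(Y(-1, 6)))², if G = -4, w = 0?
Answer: 1582564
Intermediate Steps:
Y(Z, B) = -42*B (Y(Z, B) = -7*B*6 = -42*B)
b(D) = 2 (b(D) = (D + D)/(D + 0) = (2*D)/D = 2)
(b(G) + d(Y(-1, 6)))² = (2 + 5*(-42*6))² = (2 + 5*(-252))² = (2 - 1260)² = (-1258)² = 1582564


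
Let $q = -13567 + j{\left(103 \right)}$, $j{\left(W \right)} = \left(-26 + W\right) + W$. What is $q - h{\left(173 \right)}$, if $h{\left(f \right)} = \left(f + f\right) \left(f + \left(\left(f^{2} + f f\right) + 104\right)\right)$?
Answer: $-20820097$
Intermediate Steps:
$j{\left(W \right)} = -26 + 2 W$
$q = -13387$ ($q = -13567 + \left(-26 + 2 \cdot 103\right) = -13567 + \left(-26 + 206\right) = -13567 + 180 = -13387$)
$h{\left(f \right)} = 2 f \left(104 + f + 2 f^{2}\right)$ ($h{\left(f \right)} = 2 f \left(f + \left(\left(f^{2} + f^{2}\right) + 104\right)\right) = 2 f \left(f + \left(2 f^{2} + 104\right)\right) = 2 f \left(f + \left(104 + 2 f^{2}\right)\right) = 2 f \left(104 + f + 2 f^{2}\right)$)
$q - h{\left(173 \right)} = -13387 - 2 \cdot 173 \left(104 + 173 + 2 \cdot 173^{2}\right) = -13387 - 2 \cdot 173 \left(104 + 173 + 2 \cdot 29929\right) = -13387 - 2 \cdot 173 \left(104 + 173 + 59858\right) = -13387 - 2 \cdot 173 \cdot 60135 = -13387 - 20806710 = -20820097$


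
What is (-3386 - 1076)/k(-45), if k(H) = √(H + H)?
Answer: 2231*I*√10/15 ≈ 470.34*I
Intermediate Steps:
k(H) = √2*√H (k(H) = √(2*H) = √2*√H)
(-3386 - 1076)/k(-45) = (-3386 - 1076)/((√2*√(-45))) = -4462*(-I*√10/30) = -(-2231)*I*√10/15 = 2231*I*√10/15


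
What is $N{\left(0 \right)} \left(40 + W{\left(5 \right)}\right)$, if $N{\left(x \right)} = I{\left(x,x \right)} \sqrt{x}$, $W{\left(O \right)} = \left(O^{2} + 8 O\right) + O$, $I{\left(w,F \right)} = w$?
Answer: $0$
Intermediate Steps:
$W{\left(O \right)} = O^{2} + 9 O$
$N{\left(x \right)} = x^{\frac{3}{2}}$ ($N{\left(x \right)} = x \sqrt{x} = x^{\frac{3}{2}}$)
$N{\left(0 \right)} \left(40 + W{\left(5 \right)}\right) = 0^{\frac{3}{2}} \left(40 + 5 \left(9 + 5\right)\right) = 0 \left(40 + 5 \cdot 14\right) = 0 \left(40 + 70\right) = 0 \cdot 110 = 0$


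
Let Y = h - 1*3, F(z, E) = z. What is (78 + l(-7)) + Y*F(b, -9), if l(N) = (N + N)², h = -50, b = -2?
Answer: 380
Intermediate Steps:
l(N) = 4*N² (l(N) = (2*N)² = 4*N²)
Y = -53 (Y = -50 - 1*3 = -50 - 3 = -53)
(78 + l(-7)) + Y*F(b, -9) = (78 + 4*(-7)²) - 53*(-2) = (78 + 4*49) + 106 = (78 + 196) + 106 = 274 + 106 = 380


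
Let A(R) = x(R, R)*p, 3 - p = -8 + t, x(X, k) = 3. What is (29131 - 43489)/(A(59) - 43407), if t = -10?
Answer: 2393/7224 ≈ 0.33126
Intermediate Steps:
p = 21 (p = 3 - (-8 - 10) = 3 - 1*(-18) = 3 + 18 = 21)
A(R) = 63 (A(R) = 3*21 = 63)
(29131 - 43489)/(A(59) - 43407) = (29131 - 43489)/(63 - 43407) = -14358/(-43344) = -14358*(-1/43344) = 2393/7224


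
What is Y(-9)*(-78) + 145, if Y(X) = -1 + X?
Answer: 925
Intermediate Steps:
Y(-9)*(-78) + 145 = (-1 - 9)*(-78) + 145 = -10*(-78) + 145 = 780 + 145 = 925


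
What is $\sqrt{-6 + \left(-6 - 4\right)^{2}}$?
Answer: $\sqrt{94} \approx 9.6954$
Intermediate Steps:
$\sqrt{-6 + \left(-6 - 4\right)^{2}} = \sqrt{-6 + \left(-10\right)^{2}} = \sqrt{-6 + 100} = \sqrt{94}$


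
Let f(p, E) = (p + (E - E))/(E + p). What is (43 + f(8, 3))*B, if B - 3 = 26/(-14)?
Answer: 3848/77 ≈ 49.974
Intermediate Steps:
f(p, E) = p/(E + p) (f(p, E) = (p + 0)/(E + p) = p/(E + p))
B = 8/7 (B = 3 + 26/(-14) = 3 + 26*(-1/14) = 3 - 13/7 = 8/7 ≈ 1.1429)
(43 + f(8, 3))*B = (43 + 8/(3 + 8))*(8/7) = (43 + 8/11)*(8/7) = (481/11)*(8/7) = 3848/77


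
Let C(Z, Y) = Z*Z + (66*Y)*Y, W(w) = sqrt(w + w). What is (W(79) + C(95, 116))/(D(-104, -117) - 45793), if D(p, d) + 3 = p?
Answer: -897121/45900 - sqrt(158)/45900 ≈ -19.545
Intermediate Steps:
W(w) = sqrt(2)*sqrt(w) (W(w) = sqrt(2*w) = sqrt(2)*sqrt(w))
D(p, d) = -3 + p
C(Z, Y) = Z**2 + 66*Y**2
(W(79) + C(95, 116))/(D(-104, -117) - 45793) = (sqrt(2)*sqrt(79) + (95**2 + 66*116**2))/((-3 - 104) - 45793) = (sqrt(158) + (9025 + 66*13456))/(-107 - 45793) = (sqrt(158) + (9025 + 888096))/(-45900) = (sqrt(158) + 897121)*(-1/45900) = (897121 + sqrt(158))*(-1/45900) = -897121/45900 - sqrt(158)/45900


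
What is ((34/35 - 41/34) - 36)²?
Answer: 1859248161/1416100 ≈ 1312.9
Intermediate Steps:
((34/35 - 41/34) - 36)² = (-279/1190 - 36)² = (-43119/1190)² = 1859248161/1416100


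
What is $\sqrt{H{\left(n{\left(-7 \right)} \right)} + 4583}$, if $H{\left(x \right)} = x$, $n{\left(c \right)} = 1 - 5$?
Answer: $\sqrt{4579} \approx 67.668$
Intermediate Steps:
$n{\left(c \right)} = -4$ ($n{\left(c \right)} = 1 - 5 = -4$)
$\sqrt{H{\left(n{\left(-7 \right)} \right)} + 4583} = \sqrt{-4 + 4583} = \sqrt{4579}$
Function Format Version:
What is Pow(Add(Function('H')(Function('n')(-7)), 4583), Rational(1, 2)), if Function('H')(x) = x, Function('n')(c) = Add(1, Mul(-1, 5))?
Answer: Pow(4579, Rational(1, 2)) ≈ 67.668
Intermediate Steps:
Function('n')(c) = -4 (Function('n')(c) = Add(1, -5) = -4)
Pow(Add(Function('H')(Function('n')(-7)), 4583), Rational(1, 2)) = Pow(Add(-4, 4583), Rational(1, 2)) = Pow(4579, Rational(1, 2))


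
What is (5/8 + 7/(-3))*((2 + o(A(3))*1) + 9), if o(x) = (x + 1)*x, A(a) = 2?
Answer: -697/24 ≈ -29.042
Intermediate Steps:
o(x) = x*(1 + x) (o(x) = (1 + x)*x = x*(1 + x))
(5/8 + 7/(-3))*((2 + o(A(3))*1) + 9) = (5/8 + 7/(-3))*((2 + (2*(1 + 2))*1) + 9) = (5*(1/8) + 7*(-1/3))*((2 + (2*3)*1) + 9) = (5/8 - 7/3)*((2 + 6*1) + 9) = -41*((2 + 6) + 9)/24 = -41*(8 + 9)/24 = -41/24*17 = -697/24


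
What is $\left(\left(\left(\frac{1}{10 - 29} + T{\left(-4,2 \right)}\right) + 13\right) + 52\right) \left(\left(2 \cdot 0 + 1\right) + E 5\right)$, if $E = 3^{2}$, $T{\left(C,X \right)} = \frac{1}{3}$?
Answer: $\frac{171166}{57} \approx 3002.9$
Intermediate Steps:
$T{\left(C,X \right)} = \frac{1}{3}$
$E = 9$
$\left(\left(\left(\frac{1}{10 - 29} + T{\left(-4,2 \right)}\right) + 13\right) + 52\right) \left(\left(2 \cdot 0 + 1\right) + E 5\right) = \left(\left(\left(\frac{1}{10 - 29} + \frac{1}{3}\right) + 13\right) + 52\right) \left(\left(2 \cdot 0 + 1\right) + 9 \cdot 5\right) = \left(\left(\left(\frac{1}{-19} + \frac{1}{3}\right) + 13\right) + 52\right) \left(\left(0 + 1\right) + 45\right) = \left(\left(\left(- \frac{1}{19} + \frac{1}{3}\right) + 13\right) + 52\right) \left(1 + 45\right) = \left(\left(\frac{16}{57} + 13\right) + 52\right) 46 = \left(\frac{757}{57} + 52\right) 46 = \frac{3721}{57} \cdot 46 = \frac{171166}{57}$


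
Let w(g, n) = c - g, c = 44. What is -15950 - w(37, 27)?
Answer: -15957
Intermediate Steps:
w(g, n) = 44 - g
-15950 - w(37, 27) = -15950 - (44 - 1*37) = -15950 - (44 - 37) = -15950 - 1*7 = -15950 - 7 = -15957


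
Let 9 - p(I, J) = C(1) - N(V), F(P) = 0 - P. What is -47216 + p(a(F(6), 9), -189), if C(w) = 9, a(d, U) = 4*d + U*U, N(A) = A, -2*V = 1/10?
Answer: -944321/20 ≈ -47216.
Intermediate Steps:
V = -1/20 (V = -½/10 = -½*⅒ = -1/20 ≈ -0.050000)
F(P) = -P
a(d, U) = U² + 4*d (a(d, U) = 4*d + U² = U² + 4*d)
p(I, J) = -1/20 (p(I, J) = 9 - (9 - 1*(-1/20)) = 9 - (9 + 1/20) = 9 - 1*181/20 = 9 - 181/20 = -1/20)
-47216 + p(a(F(6), 9), -189) = -47216 - 1/20 = -944321/20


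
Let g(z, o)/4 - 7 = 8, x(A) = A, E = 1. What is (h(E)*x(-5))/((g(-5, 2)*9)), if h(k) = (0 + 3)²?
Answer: -1/12 ≈ -0.083333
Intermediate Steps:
g(z, o) = 60 (g(z, o) = 28 + 4*8 = 28 + 32 = 60)
h(k) = 9 (h(k) = 3² = 9)
(h(E)*x(-5))/((g(-5, 2)*9)) = (9*(-5))/((60*9)) = -45/540 = -45*1/540 = -1/12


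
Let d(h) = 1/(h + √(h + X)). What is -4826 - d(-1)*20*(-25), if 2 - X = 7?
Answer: -34282/7 - 500*I*√6/7 ≈ -4897.4 - 174.96*I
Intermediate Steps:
X = -5 (X = 2 - 1*7 = 2 - 7 = -5)
d(h) = 1/(h + √(-5 + h)) (d(h) = 1/(h + √(h - 5)) = 1/(h + √(-5 + h)))
-4826 - d(-1)*20*(-25) = -4826 - 20/(-1 + √(-5 - 1))*(-25) = -4826 - 20/(-1 + √(-6))*(-25) = -4826 - 20/(-1 + I*√6)*(-25) = -4826 - (-500)/(-1 + I*√6) = -4826 + 500/(-1 + I*√6)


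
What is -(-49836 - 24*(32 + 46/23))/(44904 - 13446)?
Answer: 1206/749 ≈ 1.6101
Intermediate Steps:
-(-49836 - 24*(32 + 46/23))/(44904 - 13446) = -(-49836 - 24*(32 + 46*(1/23)))/31458 = -(-49836 - 24*(32 + 2))/31458 = -(-49836 - 24*34)/31458 = -(-49836 - 816)/31458 = -(-50652)/31458 = -1*(-1206/749) = 1206/749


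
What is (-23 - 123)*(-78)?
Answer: 11388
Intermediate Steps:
(-23 - 123)*(-78) = -146*(-78) = 11388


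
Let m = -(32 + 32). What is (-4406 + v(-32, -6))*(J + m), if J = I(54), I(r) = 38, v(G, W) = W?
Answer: 114712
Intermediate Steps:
m = -64 (m = -1*64 = -64)
J = 38
(-4406 + v(-32, -6))*(J + m) = (-4406 - 6)*(38 - 64) = -4412*(-26) = 114712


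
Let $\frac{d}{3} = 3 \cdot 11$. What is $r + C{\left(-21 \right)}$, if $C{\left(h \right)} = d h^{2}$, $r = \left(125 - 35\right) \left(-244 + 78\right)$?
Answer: $28719$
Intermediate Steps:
$d = 99$ ($d = 3 \cdot 3 \cdot 11 = 3 \cdot 33 = 99$)
$r = -14940$ ($r = 90 \left(-166\right) = -14940$)
$C{\left(h \right)} = 99 h^{2}$
$r + C{\left(-21 \right)} = -14940 + 99 \left(-21\right)^{2} = -14940 + 99 \cdot 441 = -14940 + 43659 = 28719$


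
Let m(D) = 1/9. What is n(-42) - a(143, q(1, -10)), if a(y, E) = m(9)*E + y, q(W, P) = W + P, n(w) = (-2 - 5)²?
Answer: -93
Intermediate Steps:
n(w) = 49 (n(w) = (-7)² = 49)
m(D) = ⅑
q(W, P) = P + W
a(y, E) = y + E/9 (a(y, E) = E/9 + y = y + E/9)
n(-42) - a(143, q(1, -10)) = 49 - (143 + (-10 + 1)/9) = 49 - (143 + (⅑)*(-9)) = 49 - (143 - 1) = 49 - 1*142 = 49 - 142 = -93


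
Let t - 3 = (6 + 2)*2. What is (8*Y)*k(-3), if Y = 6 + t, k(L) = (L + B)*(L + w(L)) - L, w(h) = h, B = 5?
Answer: -1800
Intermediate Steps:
t = 19 (t = 3 + (6 + 2)*2 = 3 + 8*2 = 3 + 16 = 19)
k(L) = -L + 2*L*(5 + L) (k(L) = (L + 5)*(L + L) - L = (5 + L)*(2*L) - L = 2*L*(5 + L) - L = -L + 2*L*(5 + L))
Y = 25 (Y = 6 + 19 = 25)
(8*Y)*k(-3) = (8*25)*(-3*(9 + 2*(-3))) = 200*(-3*(9 - 6)) = 200*(-3*3) = 200*(-9) = -1800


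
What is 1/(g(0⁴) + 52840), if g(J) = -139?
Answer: 1/52701 ≈ 1.8975e-5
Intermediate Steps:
1/(g(0⁴) + 52840) = 1/(-139 + 52840) = 1/52701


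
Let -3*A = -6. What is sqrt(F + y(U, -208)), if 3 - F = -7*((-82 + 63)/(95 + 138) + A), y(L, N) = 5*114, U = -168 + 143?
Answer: 3*sqrt(3537406)/233 ≈ 24.216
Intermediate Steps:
U = -25
A = 2 (A = -1/3*(-6) = 2)
y(L, N) = 570
F = 3828/233 (F = 3 - (-7)*((-82 + 63)/(95 + 138) + 2) = 3 - (-7)*(-19/233 + 2) = 3 - (-7)*447/233 = 3 - 1*(-3129/233) = 3 + 3129/233 = 3828/233 ≈ 16.429)
sqrt(F + y(U, -208)) = sqrt(3828/233 + 570) = sqrt(136638/233) = 3*sqrt(3537406)/233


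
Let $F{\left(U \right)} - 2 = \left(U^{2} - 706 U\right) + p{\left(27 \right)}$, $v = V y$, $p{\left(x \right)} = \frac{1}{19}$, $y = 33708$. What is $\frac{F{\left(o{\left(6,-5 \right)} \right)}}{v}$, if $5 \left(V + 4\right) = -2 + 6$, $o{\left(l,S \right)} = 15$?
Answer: $\frac{10255}{106742} \approx 0.096073$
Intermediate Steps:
$V = - \frac{16}{5}$ ($V = -4 + \frac{-2 + 6}{5} = -4 + \frac{1}{5} \cdot 4 = -4 + \frac{4}{5} = - \frac{16}{5} \approx -3.2$)
$p{\left(x \right)} = \frac{1}{19}$
$v = - \frac{539328}{5}$ ($v = \left(- \frac{16}{5}\right) 33708 = - \frac{539328}{5} \approx -1.0787 \cdot 10^{5}$)
$F{\left(U \right)} = \frac{39}{19} + U^{2} - 706 U$ ($F{\left(U \right)} = 2 + \left(\left(U^{2} - 706 U\right) + \frac{1}{19}\right) = 2 + \left(\frac{1}{19} + U^{2} - 706 U\right) = \frac{39}{19} + U^{2} - 706 U$)
$\frac{F{\left(o{\left(6,-5 \right)} \right)}}{v} = \frac{\frac{39}{19} + 15^{2} - 10590}{- \frac{539328}{5}} = \left(\frac{39}{19} + 225 - 10590\right) \left(- \frac{5}{539328}\right) = \left(- \frac{196896}{19}\right) \left(- \frac{5}{539328}\right) = \frac{10255}{106742}$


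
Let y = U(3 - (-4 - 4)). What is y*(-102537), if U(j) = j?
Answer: -1127907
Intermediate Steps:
y = 11 (y = 3 - (-4 - 4) = 3 - (-8) = 3 - 1*(-8) = 3 + 8 = 11)
y*(-102537) = 11*(-102537) = -1127907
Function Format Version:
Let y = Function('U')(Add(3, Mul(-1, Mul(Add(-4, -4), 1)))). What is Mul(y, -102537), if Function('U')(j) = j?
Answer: -1127907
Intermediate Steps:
y = 11 (y = Add(3, Mul(-1, Mul(Add(-4, -4), 1))) = Add(3, Mul(-1, Mul(-8, 1))) = Add(3, Mul(-1, -8)) = Add(3, 8) = 11)
Mul(y, -102537) = Mul(11, -102537) = -1127907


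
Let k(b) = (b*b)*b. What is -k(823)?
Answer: -557441767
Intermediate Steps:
k(b) = b³ (k(b) = b²*b = b³)
-k(823) = -1*823³ = -1*557441767 = -557441767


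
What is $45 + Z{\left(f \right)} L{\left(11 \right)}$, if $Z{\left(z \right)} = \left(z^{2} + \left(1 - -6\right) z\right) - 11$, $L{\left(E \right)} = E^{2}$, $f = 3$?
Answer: $2344$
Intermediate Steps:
$Z{\left(z \right)} = -11 + z^{2} + 7 z$ ($Z{\left(z \right)} = \left(z^{2} + \left(1 + 6\right) z\right) - 11 = \left(z^{2} + 7 z\right) - 11 = -11 + z^{2} + 7 z$)
$45 + Z{\left(f \right)} L{\left(11 \right)} = 45 + \left(-11 + 3^{2} + 7 \cdot 3\right) 11^{2} = 45 + \left(-11 + 9 + 21\right) 121 = 45 + 19 \cdot 121 = 45 + 2299 = 2344$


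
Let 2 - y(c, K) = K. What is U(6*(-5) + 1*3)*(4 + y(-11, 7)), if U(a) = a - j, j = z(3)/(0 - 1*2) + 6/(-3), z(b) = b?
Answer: 47/2 ≈ 23.500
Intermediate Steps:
y(c, K) = 2 - K
j = -7/2 (j = 3/(0 - 1*2) + 6/(-3) = 3/(0 - 2) + 6*(-⅓) = 3/(-2) - 2 = 3*(-½) - 2 = -3/2 - 2 = -7/2 ≈ -3.5000)
U(a) = 7/2 + a (U(a) = a - 1*(-7/2) = a + 7/2 = 7/2 + a)
U(6*(-5) + 1*3)*(4 + y(-11, 7)) = (7/2 + (6*(-5) + 1*3))*(4 + (2 - 1*7)) = (7/2 + (-30 + 3))*(4 + (2 - 7)) = (7/2 - 27)*(4 - 5) = -47/2*(-1) = 47/2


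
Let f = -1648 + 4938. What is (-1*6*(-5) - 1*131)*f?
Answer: -332290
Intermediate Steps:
f = 3290
(-1*6*(-5) - 1*131)*f = (-1*6*(-5) - 1*131)*3290 = (-6*(-5) - 131)*3290 = (30 - 131)*3290 = -101*3290 = -332290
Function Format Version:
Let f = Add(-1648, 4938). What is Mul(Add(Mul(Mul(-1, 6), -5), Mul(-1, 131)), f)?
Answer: -332290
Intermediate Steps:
f = 3290
Mul(Add(Mul(Mul(-1, 6), -5), Mul(-1, 131)), f) = Mul(Add(Mul(Mul(-1, 6), -5), Mul(-1, 131)), 3290) = Mul(Add(Mul(-6, -5), -131), 3290) = Mul(Add(30, -131), 3290) = Mul(-101, 3290) = -332290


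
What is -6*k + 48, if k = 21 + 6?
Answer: -114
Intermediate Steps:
k = 27
-6*k + 48 = -6*27 + 48 = -162 + 48 = -114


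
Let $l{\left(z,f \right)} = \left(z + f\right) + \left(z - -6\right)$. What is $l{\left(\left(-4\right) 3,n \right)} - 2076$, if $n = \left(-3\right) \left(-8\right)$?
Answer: $-2070$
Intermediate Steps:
$n = 24$
$l{\left(z,f \right)} = 6 + f + 2 z$ ($l{\left(z,f \right)} = \left(f + z\right) + \left(z + 6\right) = \left(f + z\right) + \left(6 + z\right) = 6 + f + 2 z$)
$l{\left(\left(-4\right) 3,n \right)} - 2076 = \left(6 + 24 + 2 \left(\left(-4\right) 3\right)\right) - 2076 = \left(6 + 24 + 2 \left(-12\right)\right) - 2076 = \left(6 + 24 - 24\right) - 2076 = 6 - 2076 = -2070$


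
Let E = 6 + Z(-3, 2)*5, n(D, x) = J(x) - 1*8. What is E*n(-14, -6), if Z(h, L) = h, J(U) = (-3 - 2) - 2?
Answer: 135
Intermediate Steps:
J(U) = -7 (J(U) = -5 - 2 = -7)
n(D, x) = -15 (n(D, x) = -7 - 1*8 = -7 - 8 = -15)
E = -9 (E = 6 - 3*5 = 6 - 15 = -9)
E*n(-14, -6) = -9*(-15) = 135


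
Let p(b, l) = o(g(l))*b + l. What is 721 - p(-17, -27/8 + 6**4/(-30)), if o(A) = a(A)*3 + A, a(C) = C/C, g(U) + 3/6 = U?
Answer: 183/10 ≈ 18.300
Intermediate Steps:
g(U) = -1/2 + U
a(C) = 1
o(A) = 3 + A (o(A) = 1*3 + A = 3 + A)
p(b, l) = l + b*(5/2 + l) (p(b, l) = (3 + (-1/2 + l))*b + l = (5/2 + l)*b + l = b*(5/2 + l) + l = l + b*(5/2 + l))
721 - p(-17, -27/8 + 6**4/(-30)) = 721 - ((-27/8 + 6**4/(-30)) + (5/2)*(-17) - 17*(-27/8 + 6**4/(-30))) = 721 - ((-27*1/8 + 1296*(-1/30)) - 85/2 - 17*(-27*1/8 + 1296*(-1/30))) = 721 - ((-27/8 - 216/5) - 85/2 - 17*(-27/8 - 216/5)) = 721 - (-1863/40 - 85/2 - 17*(-1863/40)) = 721 - (-1863/40 - 85/2 + 31671/40) = 721 - 1*7027/10 = 721 - 7027/10 = 183/10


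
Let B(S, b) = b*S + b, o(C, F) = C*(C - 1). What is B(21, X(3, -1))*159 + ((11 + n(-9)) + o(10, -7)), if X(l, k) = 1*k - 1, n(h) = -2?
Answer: -6897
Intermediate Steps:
X(l, k) = -1 + k (X(l, k) = k - 1 = -1 + k)
o(C, F) = C*(-1 + C)
B(S, b) = b + S*b (B(S, b) = S*b + b = b + S*b)
B(21, X(3, -1))*159 + ((11 + n(-9)) + o(10, -7)) = ((-1 - 1)*(1 + 21))*159 + ((11 - 2) + 10*(-1 + 10)) = -2*22*159 + (9 + 10*9) = -44*159 + (9 + 90) = -6996 + 99 = -6897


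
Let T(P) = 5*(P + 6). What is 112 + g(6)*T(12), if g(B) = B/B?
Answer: 202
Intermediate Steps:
g(B) = 1
T(P) = 30 + 5*P (T(P) = 5*(6 + P) = 30 + 5*P)
112 + g(6)*T(12) = 112 + 1*(30 + 5*12) = 112 + 1*(30 + 60) = 112 + 1*90 = 112 + 90 = 202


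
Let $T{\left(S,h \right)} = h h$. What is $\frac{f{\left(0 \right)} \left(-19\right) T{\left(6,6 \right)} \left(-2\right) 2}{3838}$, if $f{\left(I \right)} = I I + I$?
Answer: $0$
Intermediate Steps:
$T{\left(S,h \right)} = h^{2}$
$f{\left(I \right)} = I + I^{2}$ ($f{\left(I \right)} = I^{2} + I = I + I^{2}$)
$\frac{f{\left(0 \right)} \left(-19\right) T{\left(6,6 \right)} \left(-2\right) 2}{3838} = \frac{0 \left(1 + 0\right) \left(-19\right) 6^{2} \left(-2\right) 2}{3838} = 0 \cdot 1 \left(-19\right) 36 \left(-2\right) 2 \cdot \frac{1}{3838} = 0 \left(-19\right) \left(\left(-72\right) 2\right) \frac{1}{3838} = 0 \left(-144\right) \frac{1}{3838} = 0 \cdot \frac{1}{3838} = 0$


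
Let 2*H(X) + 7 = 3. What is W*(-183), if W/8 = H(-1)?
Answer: 2928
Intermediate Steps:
H(X) = -2 (H(X) = -7/2 + (½)*3 = -7/2 + 3/2 = -2)
W = -16 (W = 8*(-2) = -16)
W*(-183) = -16*(-183) = 2928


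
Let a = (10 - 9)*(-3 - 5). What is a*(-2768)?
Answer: 22144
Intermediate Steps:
a = -8 (a = 1*(-8) = -8)
a*(-2768) = -8*(-2768) = 22144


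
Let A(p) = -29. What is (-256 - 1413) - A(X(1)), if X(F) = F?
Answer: -1640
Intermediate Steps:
(-256 - 1413) - A(X(1)) = (-256 - 1413) - 1*(-29) = -1669 + 29 = -1640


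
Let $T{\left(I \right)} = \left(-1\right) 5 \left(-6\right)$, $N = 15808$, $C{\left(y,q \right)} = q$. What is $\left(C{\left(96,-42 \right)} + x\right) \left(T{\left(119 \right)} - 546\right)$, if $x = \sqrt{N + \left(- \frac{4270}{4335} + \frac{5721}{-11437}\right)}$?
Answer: $21672 - \frac{172 \sqrt{5377751326263297}}{194429} \approx -43202.0$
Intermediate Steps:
$T{\left(I \right)} = 30$ ($T{\left(I \right)} = \left(-5\right) \left(-6\right) = 30$)
$x = \frac{\sqrt{5377751326263297}}{583287}$ ($x = \sqrt{15808 + \left(- \frac{4270}{4335} + \frac{5721}{-11437}\right)} = \sqrt{15808 + \left(\left(-4270\right) \frac{1}{4335} + 5721 \left(- \frac{1}{11437}\right)\right)} = \sqrt{15808 - \frac{14727305}{9915879}} = \sqrt{\frac{156735487927}{9915879}} = \frac{\sqrt{5377751326263297}}{583287} \approx 125.72$)
$\left(C{\left(96,-42 \right)} + x\right) \left(T{\left(119 \right)} - 546\right) = \left(-42 + \frac{\sqrt{5377751326263297}}{583287}\right) \left(30 - 546\right) = \left(-42 + \frac{\sqrt{5377751326263297}}{583287}\right) \left(-516\right) = 21672 - \frac{172 \sqrt{5377751326263297}}{194429}$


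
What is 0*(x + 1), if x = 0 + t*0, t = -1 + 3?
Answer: 0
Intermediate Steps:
t = 2
x = 0 (x = 0 + 2*0 = 0 + 0 = 0)
0*(x + 1) = 0*(0 + 1) = 0*1 = 0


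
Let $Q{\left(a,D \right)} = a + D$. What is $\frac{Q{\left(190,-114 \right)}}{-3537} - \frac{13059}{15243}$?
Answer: $- \frac{15782717}{17971497} \approx -0.87821$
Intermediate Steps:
$Q{\left(a,D \right)} = D + a$
$\frac{Q{\left(190,-114 \right)}}{-3537} - \frac{13059}{15243} = \frac{-114 + 190}{-3537} - \frac{13059}{15243} = 76 \left(- \frac{1}{3537}\right) - \frac{4353}{5081} = - \frac{76}{3537} - \frac{4353}{5081} = - \frac{15782717}{17971497}$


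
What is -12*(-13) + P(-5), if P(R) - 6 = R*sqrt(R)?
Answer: 162 - 5*I*sqrt(5) ≈ 162.0 - 11.18*I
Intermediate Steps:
P(R) = 6 + R**(3/2) (P(R) = 6 + R*sqrt(R) = 6 + R**(3/2))
-12*(-13) + P(-5) = -12*(-13) + (6 + (-5)**(3/2)) = 156 + (6 - 5*I*sqrt(5)) = 162 - 5*I*sqrt(5)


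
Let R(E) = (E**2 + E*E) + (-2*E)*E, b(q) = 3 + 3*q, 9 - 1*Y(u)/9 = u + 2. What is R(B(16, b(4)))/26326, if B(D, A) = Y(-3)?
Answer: 0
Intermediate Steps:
Y(u) = 63 - 9*u (Y(u) = 81 - 9*(u + 2) = 81 - 9*(2 + u) = 81 + (-18 - 9*u) = 63 - 9*u)
B(D, A) = 90 (B(D, A) = 63 - 9*(-3) = 63 + 27 = 90)
R(E) = 0 (R(E) = (E**2 + E**2) - 2*E**2 = 2*E**2 - 2*E**2 = 0)
R(B(16, b(4)))/26326 = 0/26326 = 0*(1/26326) = 0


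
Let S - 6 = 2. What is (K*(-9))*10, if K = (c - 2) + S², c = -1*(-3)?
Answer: -5850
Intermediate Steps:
c = 3
S = 8 (S = 6 + 2 = 8)
K = 65 (K = (3 - 2) + 8² = 1 + 64 = 65)
(K*(-9))*10 = (65*(-9))*10 = -585*10 = -5850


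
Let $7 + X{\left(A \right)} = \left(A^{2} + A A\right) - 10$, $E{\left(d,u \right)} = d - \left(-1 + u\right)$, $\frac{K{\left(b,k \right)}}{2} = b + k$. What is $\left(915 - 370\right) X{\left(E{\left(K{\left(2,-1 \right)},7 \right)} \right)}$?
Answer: $8175$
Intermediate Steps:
$K{\left(b,k \right)} = 2 b + 2 k$ ($K{\left(b,k \right)} = 2 \left(b + k\right) = 2 b + 2 k$)
$E{\left(d,u \right)} = 1 + d - u$ ($E{\left(d,u \right)} = d - \left(-1 + u\right) = 1 + d - u$)
$X{\left(A \right)} = -17 + 2 A^{2}$ ($X{\left(A \right)} = -7 - \left(10 - A^{2} - A A\right) = -7 + \left(\left(A^{2} + A^{2}\right) - 10\right) = -7 + \left(2 A^{2} - 10\right) = -7 + \left(-10 + 2 A^{2}\right) = -17 + 2 A^{2}$)
$\left(915 - 370\right) X{\left(E{\left(K{\left(2,-1 \right)},7 \right)} \right)} = \left(915 - 370\right) \left(-17 + 2 \left(1 + \left(2 \cdot 2 + 2 \left(-1\right)\right) - 7\right)^{2}\right) = 545 \left(-17 + 2 \left(1 + \left(4 - 2\right) - 7\right)^{2}\right) = 545 \left(-17 + 2 \left(1 + 2 - 7\right)^{2}\right) = 545 \left(-17 + 2 \left(-4\right)^{2}\right) = 545 \left(-17 + 2 \cdot 16\right) = 545 \left(-17 + 32\right) = 545 \cdot 15 = 8175$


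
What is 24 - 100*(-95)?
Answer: 9524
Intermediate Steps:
24 - 100*(-95) = 24 + 9500 = 9524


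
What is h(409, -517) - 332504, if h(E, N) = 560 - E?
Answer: -332353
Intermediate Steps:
h(409, -517) - 332504 = (560 - 1*409) - 332504 = (560 - 409) - 332504 = 151 - 332504 = -332353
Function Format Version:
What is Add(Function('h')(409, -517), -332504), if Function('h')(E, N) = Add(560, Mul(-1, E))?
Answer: -332353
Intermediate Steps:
Add(Function('h')(409, -517), -332504) = Add(Add(560, Mul(-1, 409)), -332504) = Add(Add(560, -409), -332504) = Add(151, -332504) = -332353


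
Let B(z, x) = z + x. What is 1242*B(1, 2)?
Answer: 3726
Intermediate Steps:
B(z, x) = x + z
1242*B(1, 2) = 1242*(2 + 1) = 1242*3 = 3726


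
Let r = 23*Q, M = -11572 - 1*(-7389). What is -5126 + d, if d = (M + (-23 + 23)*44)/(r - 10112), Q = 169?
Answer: -31905167/6225 ≈ -5125.3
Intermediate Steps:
M = -4183 (M = -11572 + 7389 = -4183)
r = 3887 (r = 23*169 = 3887)
d = 4183/6225 (d = (-4183 + (-23 + 23)*44)/(3887 - 10112) = (-4183 + 0*44)/(-6225) = (-4183 + 0)*(-1/6225) = -4183*(-1/6225) = 4183/6225 ≈ 0.67197)
-5126 + d = -5126 + 4183/6225 = -31905167/6225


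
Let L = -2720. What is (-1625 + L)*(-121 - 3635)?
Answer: 16319820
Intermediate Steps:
(-1625 + L)*(-121 - 3635) = (-1625 - 2720)*(-121 - 3635) = -4345*(-3756) = 16319820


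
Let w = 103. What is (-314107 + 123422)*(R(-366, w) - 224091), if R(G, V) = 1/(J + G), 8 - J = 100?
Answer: 19570703080115/458 ≈ 4.2731e+10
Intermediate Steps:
J = -92 (J = 8 - 1*100 = 8 - 100 = -92)
R(G, V) = 1/(-92 + G)
(-314107 + 123422)*(R(-366, w) - 224091) = (-314107 + 123422)*(1/(-92 - 366) - 224091) = -190685*(1/(-458) - 224091) = -190685*(-1/458 - 224091) = -190685*(-102633679/458) = 19570703080115/458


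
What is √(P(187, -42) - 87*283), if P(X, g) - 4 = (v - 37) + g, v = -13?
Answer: I*√24709 ≈ 157.19*I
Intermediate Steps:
P(X, g) = -46 + g (P(X, g) = 4 + ((-13 - 37) + g) = 4 + (-50 + g) = -46 + g)
√(P(187, -42) - 87*283) = √((-46 - 42) - 87*283) = √(-88 - 24621) = √(-24709) = I*√24709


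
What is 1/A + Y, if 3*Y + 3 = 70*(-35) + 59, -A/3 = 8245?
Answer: -19738531/24735 ≈ -798.00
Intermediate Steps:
A = -24735 (A = -3*8245 = -24735)
Y = -798 (Y = -1 + (70*(-35) + 59)/3 = -1 + (-2450 + 59)/3 = -1 + (⅓)*(-2391) = -1 - 797 = -798)
1/A + Y = 1/(-24735) - 798 = -1/24735 - 798 = -19738531/24735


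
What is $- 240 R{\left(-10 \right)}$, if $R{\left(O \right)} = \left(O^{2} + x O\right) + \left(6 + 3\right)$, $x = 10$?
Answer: $-2160$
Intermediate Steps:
$R{\left(O \right)} = 9 + O^{2} + 10 O$ ($R{\left(O \right)} = \left(O^{2} + 10 O\right) + \left(6 + 3\right) = \left(O^{2} + 10 O\right) + 9 = 9 + O^{2} + 10 O$)
$- 240 R{\left(-10 \right)} = - 240 \left(9 + \left(-10\right)^{2} + 10 \left(-10\right)\right) = - 240 \left(9 + 100 - 100\right) = \left(-240\right) 9 = -2160$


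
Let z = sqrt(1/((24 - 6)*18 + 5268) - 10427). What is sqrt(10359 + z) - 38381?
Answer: -38381 + sqrt(20245671036 + 699*I*sqrt(81514280634))/1398 ≈ -38279.0 + 0.50163*I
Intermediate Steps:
z = I*sqrt(81514280634)/2796 (z = sqrt(1/(18*18 + 5268) - 10427) = sqrt(1/(324 + 5268) - 10427) = sqrt(1/5592 - 10427) = sqrt(-58307783/5592) = I*sqrt(81514280634)/2796 ≈ 102.11*I)
sqrt(10359 + z) - 38381 = sqrt(10359 + I*sqrt(81514280634)/2796) - 38381 = -38381 + sqrt(10359 + I*sqrt(81514280634)/2796)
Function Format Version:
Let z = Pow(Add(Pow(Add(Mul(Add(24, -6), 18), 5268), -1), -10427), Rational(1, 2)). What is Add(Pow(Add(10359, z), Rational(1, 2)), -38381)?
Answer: Add(-38381, Mul(Rational(1, 1398), Pow(Add(20245671036, Mul(699, I, Pow(81514280634, Rational(1, 2)))), Rational(1, 2)))) ≈ Add(-38279., Mul(0.50163, I))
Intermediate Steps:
z = Mul(Rational(1, 2796), I, Pow(81514280634, Rational(1, 2))) (z = Pow(Add(Pow(Add(Mul(18, 18), 5268), -1), -10427), Rational(1, 2)) = Pow(Add(Pow(Add(324, 5268), -1), -10427), Rational(1, 2)) = Pow(Add(Pow(5592, -1), -10427), Rational(1, 2)) = Pow(Add(Rational(1, 5592), -10427), Rational(1, 2)) = Pow(Rational(-58307783, 5592), Rational(1, 2)) = Mul(Rational(1, 2796), I, Pow(81514280634, Rational(1, 2))) ≈ Mul(102.11, I))
Add(Pow(Add(10359, z), Rational(1, 2)), -38381) = Add(Pow(Add(10359, Mul(Rational(1, 2796), I, Pow(81514280634, Rational(1, 2)))), Rational(1, 2)), -38381) = Add(-38381, Pow(Add(10359, Mul(Rational(1, 2796), I, Pow(81514280634, Rational(1, 2)))), Rational(1, 2)))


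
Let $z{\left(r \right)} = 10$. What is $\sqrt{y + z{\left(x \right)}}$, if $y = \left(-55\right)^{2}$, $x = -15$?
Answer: $\sqrt{3035} \approx 55.091$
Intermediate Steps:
$y = 3025$
$\sqrt{y + z{\left(x \right)}} = \sqrt{3025 + 10} = \sqrt{3035}$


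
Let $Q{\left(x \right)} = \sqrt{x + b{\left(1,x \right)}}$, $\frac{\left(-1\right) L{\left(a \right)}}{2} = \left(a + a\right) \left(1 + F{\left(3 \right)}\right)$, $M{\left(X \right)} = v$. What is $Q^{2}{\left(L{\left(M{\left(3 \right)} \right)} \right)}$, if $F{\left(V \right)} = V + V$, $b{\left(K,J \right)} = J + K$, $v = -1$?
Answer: $57$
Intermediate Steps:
$M{\left(X \right)} = -1$
$F{\left(V \right)} = 2 V$
$L{\left(a \right)} = - 28 a$ ($L{\left(a \right)} = - 2 \left(a + a\right) \left(1 + 2 \cdot 3\right) = - 2 \cdot 2 a \left(1 + 6\right) = - 2 \cdot 2 a 7 = - 2 \cdot 14 a = - 28 a$)
$Q{\left(x \right)} = \sqrt{1 + 2 x}$ ($Q{\left(x \right)} = \sqrt{x + \left(x + 1\right)} = \sqrt{x + \left(1 + x\right)} = \sqrt{1 + 2 x}$)
$Q^{2}{\left(L{\left(M{\left(3 \right)} \right)} \right)} = \left(\sqrt{1 + 2 \left(\left(-28\right) \left(-1\right)\right)}\right)^{2} = \left(\sqrt{1 + 2 \cdot 28}\right)^{2} = \left(\sqrt{1 + 56}\right)^{2} = \left(\sqrt{57}\right)^{2} = 57$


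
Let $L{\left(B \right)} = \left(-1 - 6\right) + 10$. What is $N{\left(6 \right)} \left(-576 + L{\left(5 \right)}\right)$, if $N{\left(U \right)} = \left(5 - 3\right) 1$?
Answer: $-1146$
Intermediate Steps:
$N{\left(U \right)} = 2$ ($N{\left(U \right)} = 2 \cdot 1 = 2$)
$L{\left(B \right)} = 3$ ($L{\left(B \right)} = -7 + 10 = 3$)
$N{\left(6 \right)} \left(-576 + L{\left(5 \right)}\right) = 2 \left(-576 + 3\right) = 2 \left(-573\right) = -1146$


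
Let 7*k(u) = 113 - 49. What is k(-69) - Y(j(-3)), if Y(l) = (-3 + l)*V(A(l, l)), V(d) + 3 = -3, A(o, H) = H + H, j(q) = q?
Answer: -188/7 ≈ -26.857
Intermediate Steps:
A(o, H) = 2*H
V(d) = -6 (V(d) = -3 - 3 = -6)
k(u) = 64/7 (k(u) = (113 - 49)/7 = (1/7)*64 = 64/7)
Y(l) = 18 - 6*l (Y(l) = (-3 + l)*(-6) = 18 - 6*l)
k(-69) - Y(j(-3)) = 64/7 - (18 - 6*(-3)) = 64/7 - (18 + 18) = 64/7 - 1*36 = 64/7 - 36 = -188/7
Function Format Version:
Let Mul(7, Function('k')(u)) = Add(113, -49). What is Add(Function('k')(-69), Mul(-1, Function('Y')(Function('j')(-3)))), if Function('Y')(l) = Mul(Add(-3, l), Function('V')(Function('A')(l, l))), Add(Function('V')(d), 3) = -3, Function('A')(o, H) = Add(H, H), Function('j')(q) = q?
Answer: Rational(-188, 7) ≈ -26.857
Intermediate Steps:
Function('A')(o, H) = Mul(2, H)
Function('V')(d) = -6 (Function('V')(d) = Add(-3, -3) = -6)
Function('k')(u) = Rational(64, 7) (Function('k')(u) = Mul(Rational(1, 7), Add(113, -49)) = Mul(Rational(1, 7), 64) = Rational(64, 7))
Function('Y')(l) = Add(18, Mul(-6, l)) (Function('Y')(l) = Mul(Add(-3, l), -6) = Add(18, Mul(-6, l)))
Add(Function('k')(-69), Mul(-1, Function('Y')(Function('j')(-3)))) = Add(Rational(64, 7), Mul(-1, Add(18, Mul(-6, -3)))) = Add(Rational(64, 7), Mul(-1, Add(18, 18))) = Add(Rational(64, 7), Mul(-1, 36)) = Add(Rational(64, 7), -36) = Rational(-188, 7)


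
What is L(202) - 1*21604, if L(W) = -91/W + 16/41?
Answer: -178924827/8282 ≈ -21604.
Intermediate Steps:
L(W) = 16/41 - 91/W (L(W) = -91/W + 16*(1/41) = -91/W + 16/41 = 16/41 - 91/W)
L(202) - 1*21604 = (16/41 - 91/202) - 1*21604 = (16/41 - 91*1/202) - 21604 = (16/41 - 91/202) - 21604 = -499/8282 - 21604 = -178924827/8282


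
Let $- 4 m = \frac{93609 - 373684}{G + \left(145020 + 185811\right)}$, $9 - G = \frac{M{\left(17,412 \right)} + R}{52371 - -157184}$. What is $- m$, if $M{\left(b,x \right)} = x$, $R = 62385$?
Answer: $- \frac{58691116625}{277316453612} \approx -0.21164$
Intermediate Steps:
$G = \frac{1823198}{209555}$ ($G = 9 - \frac{412 + 62385}{52371 - -157184} = 9 - \frac{62797}{52371 + 157184} = 9 - \frac{62797}{209555} = \frac{1823198}{209555} \approx 8.7003$)
$m = \frac{58691116625}{277316453612}$ ($m = - \frac{\left(93609 - 373684\right) \frac{1}{\frac{1823198}{209555} + \left(145020 + 185811\right)}}{4} = - \frac{\left(-280075\right) \frac{1}{\frac{1823198}{209555} + 330831}}{4} = - \frac{\left(-280075\right) \frac{1}{\frac{69329113403}{209555}}}{4} = - \frac{\left(-280075\right) \frac{209555}{69329113403}}{4} = \left(- \frac{1}{4}\right) \left(- \frac{58691116625}{69329113403}\right) = \frac{58691116625}{277316453612} \approx 0.21164$)
$- m = \left(-1\right) \frac{58691116625}{277316453612} = - \frac{58691116625}{277316453612}$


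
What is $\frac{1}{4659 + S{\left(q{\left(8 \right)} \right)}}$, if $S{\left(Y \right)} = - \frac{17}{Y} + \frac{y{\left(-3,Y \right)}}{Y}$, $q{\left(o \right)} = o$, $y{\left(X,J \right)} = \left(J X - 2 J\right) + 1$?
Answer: $\frac{1}{4652} \approx 0.00021496$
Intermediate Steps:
$y{\left(X,J \right)} = 1 - 2 J + J X$ ($y{\left(X,J \right)} = \left(- 2 J + J X\right) + 1 = 1 - 2 J + J X$)
$S{\left(Y \right)} = - \frac{17}{Y} + \frac{1 - 5 Y}{Y}$ ($S{\left(Y \right)} = - \frac{17}{Y} + \frac{1 - 2 Y + Y \left(-3\right)}{Y} = - \frac{17}{Y} + \frac{1 - 2 Y - 3 Y}{Y} = - \frac{17}{Y} + \frac{1 - 5 Y}{Y}$)
$\frac{1}{4659 + S{\left(q{\left(8 \right)} \right)}} = \frac{1}{4659 - \left(5 + \frac{16}{8}\right)} = \frac{1}{4659 - 7} = \frac{1}{4652}$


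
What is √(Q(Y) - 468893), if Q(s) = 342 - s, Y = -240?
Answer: I*√468311 ≈ 684.33*I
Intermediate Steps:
√(Q(Y) - 468893) = √((342 - 1*(-240)) - 468893) = √((342 + 240) - 468893) = √(582 - 468893) = √(-468311) = I*√468311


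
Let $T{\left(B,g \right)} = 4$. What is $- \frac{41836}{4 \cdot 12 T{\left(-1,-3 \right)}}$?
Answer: $- \frac{10459}{48} \approx -217.9$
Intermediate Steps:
$- \frac{41836}{4 \cdot 12 T{\left(-1,-3 \right)}} = - \frac{41836}{4 \cdot 12 \cdot 4} = - \frac{41836}{48 \cdot 4} = - \frac{41836}{192} = \left(-41836\right) \frac{1}{192} = - \frac{10459}{48}$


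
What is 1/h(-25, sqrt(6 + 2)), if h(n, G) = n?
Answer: -1/25 ≈ -0.040000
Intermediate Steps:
1/h(-25, sqrt(6 + 2)) = 1/(-25) = -1/25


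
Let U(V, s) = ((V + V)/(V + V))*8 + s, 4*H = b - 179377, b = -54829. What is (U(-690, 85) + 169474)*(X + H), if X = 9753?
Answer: -16549230499/2 ≈ -8.2746e+9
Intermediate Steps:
H = -117103/2 (H = (-54829 - 179377)/4 = (¼)*(-234206) = -117103/2 ≈ -58552.)
U(V, s) = 8 + s (U(V, s) = ((2*V)/((2*V)))*8 + s = ((2*V)*(1/(2*V)))*8 + s = 1*8 + s = 8 + s)
(U(-690, 85) + 169474)*(X + H) = ((8 + 85) + 169474)*(9753 - 117103/2) = (93 + 169474)*(-97597/2) = 169567*(-97597/2) = -16549230499/2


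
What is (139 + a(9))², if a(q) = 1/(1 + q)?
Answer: 1934881/100 ≈ 19349.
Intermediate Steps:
(139 + a(9))² = (139 + 1/(1 + 9))² = (139 + 1/10)² = (139 + ⅒)² = (1391/10)² = 1934881/100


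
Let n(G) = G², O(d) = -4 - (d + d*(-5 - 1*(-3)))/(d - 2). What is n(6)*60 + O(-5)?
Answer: 15097/7 ≈ 2156.7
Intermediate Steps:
O(d) = -4 + d/(-2 + d) (O(d) = -4 - (d + d*(-5 + 3))/(-2 + d) = -4 - (d + d*(-2))/(-2 + d) = -4 - (d - 2*d)/(-2 + d) = -4 - (-d)/(-2 + d) = -4 - (-1)*d/(-2 + d) = -4 + d/(-2 + d))
n(6)*60 + O(-5) = 6²*60 + (8 - 3*(-5))/(-2 - 5) = 36*60 + (8 + 15)/(-7) = 2160 - ⅐*23 = 2160 - 23/7 = 15097/7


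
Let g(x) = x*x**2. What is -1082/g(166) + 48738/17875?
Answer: 111461348849/40882770500 ≈ 2.7264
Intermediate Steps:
g(x) = x**3
-1082/g(166) + 48738/17875 = -1082/(166**3) + 48738/17875 = -1082/4574296 + 48738*(1/17875) = -1082*1/4574296 + 48738/17875 = -541/2287148 + 48738/17875 = 111461348849/40882770500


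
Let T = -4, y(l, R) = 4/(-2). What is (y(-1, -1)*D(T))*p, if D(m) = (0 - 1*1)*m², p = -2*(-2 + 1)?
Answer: 64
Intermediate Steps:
y(l, R) = -2 (y(l, R) = 4*(-½) = -2)
p = 2 (p = -2*(-1) = 2)
D(m) = -m² (D(m) = (0 - 1)*m² = -m²)
(y(-1, -1)*D(T))*p = -(-2)*(-4)²*2 = -(-2)*16*2 = -2*(-16)*2 = 32*2 = 64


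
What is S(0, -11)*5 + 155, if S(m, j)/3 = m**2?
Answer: 155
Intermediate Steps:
S(m, j) = 3*m**2
S(0, -11)*5 + 155 = (3*0**2)*5 + 155 = (3*0)*5 + 155 = 0*5 + 155 = 0 + 155 = 155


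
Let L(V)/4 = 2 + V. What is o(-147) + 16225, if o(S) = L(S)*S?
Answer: 101485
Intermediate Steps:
L(V) = 8 + 4*V (L(V) = 4*(2 + V) = 8 + 4*V)
o(S) = S*(8 + 4*S) (o(S) = (8 + 4*S)*S = S*(8 + 4*S))
o(-147) + 16225 = 4*(-147)*(2 - 147) + 16225 = 4*(-147)*(-145) + 16225 = 85260 + 16225 = 101485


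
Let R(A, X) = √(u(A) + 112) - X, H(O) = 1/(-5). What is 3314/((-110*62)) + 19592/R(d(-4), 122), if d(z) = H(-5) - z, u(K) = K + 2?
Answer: -40875657167/251763710 - 19592*√2945/73831 ≈ -176.76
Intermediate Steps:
H(O) = -⅕
u(K) = 2 + K
d(z) = -⅕ - z
R(A, X) = √(114 + A) - X (R(A, X) = √((2 + A) + 112) - X = √(114 + A) - X)
3314/((-110*62)) + 19592/R(d(-4), 122) = 3314/((-110*62)) + 19592/(√(114 + (-⅕ - 1*(-4))) - 1*122) = 3314/(-6820) + 19592/(√(114 + (-⅕ + 4)) - 122) = 3314*(-1/6820) + 19592/(√(114 + 19/5) - 122) = -1657/3410 + 19592/(√(589/5) - 122) = -1657/3410 + 19592/(√2945/5 - 122) = -1657/3410 + 19592/(-122 + √2945/5)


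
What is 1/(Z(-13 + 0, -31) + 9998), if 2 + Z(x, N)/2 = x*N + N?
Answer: 1/10738 ≈ 9.3127e-5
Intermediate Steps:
Z(x, N) = -4 + 2*N + 2*N*x (Z(x, N) = -4 + 2*(x*N + N) = -4 + 2*(N*x + N) = -4 + 2*(N + N*x) = -4 + (2*N + 2*N*x) = -4 + 2*N + 2*N*x)
1/(Z(-13 + 0, -31) + 9998) = 1/((-4 + 2*(-31) + 2*(-31)*(-13 + 0)) + 9998) = 1/((-4 - 62 + 2*(-31)*(-13)) + 9998) = 1/((-4 - 62 + 806) + 9998) = 1/(740 + 9998) = 1/10738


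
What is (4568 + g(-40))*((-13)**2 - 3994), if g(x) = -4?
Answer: -17457300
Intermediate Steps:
(4568 + g(-40))*((-13)**2 - 3994) = (4568 - 4)*((-13)**2 - 3994) = 4564*(169 - 3994) = 4564*(-3825) = -17457300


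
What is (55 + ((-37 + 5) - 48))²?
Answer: 625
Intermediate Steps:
(55 + ((-37 + 5) - 48))² = (55 + (-32 - 48))² = (55 - 80)² = (-25)² = 625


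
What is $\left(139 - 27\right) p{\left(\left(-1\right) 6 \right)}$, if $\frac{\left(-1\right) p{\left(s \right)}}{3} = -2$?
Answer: $672$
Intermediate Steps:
$p{\left(s \right)} = 6$ ($p{\left(s \right)} = \left(-3\right) \left(-2\right) = 6$)
$\left(139 - 27\right) p{\left(\left(-1\right) 6 \right)} = \left(139 - 27\right) 6 = 112 \cdot 6 = 672$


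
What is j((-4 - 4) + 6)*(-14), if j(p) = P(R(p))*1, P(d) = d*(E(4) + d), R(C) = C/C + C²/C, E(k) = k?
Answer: 42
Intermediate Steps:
R(C) = 1 + C
P(d) = d*(4 + d)
j(p) = (1 + p)*(5 + p) (j(p) = ((1 + p)*(4 + (1 + p)))*1 = ((1 + p)*(5 + p))*1 = (1 + p)*(5 + p))
j((-4 - 4) + 6)*(-14) = ((1 + ((-4 - 4) + 6))*(5 + ((-4 - 4) + 6)))*(-14) = ((1 + (-8 + 6))*(5 + (-8 + 6)))*(-14) = ((1 - 2)*(5 - 2))*(-14) = -1*3*(-14) = -3*(-14) = 42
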